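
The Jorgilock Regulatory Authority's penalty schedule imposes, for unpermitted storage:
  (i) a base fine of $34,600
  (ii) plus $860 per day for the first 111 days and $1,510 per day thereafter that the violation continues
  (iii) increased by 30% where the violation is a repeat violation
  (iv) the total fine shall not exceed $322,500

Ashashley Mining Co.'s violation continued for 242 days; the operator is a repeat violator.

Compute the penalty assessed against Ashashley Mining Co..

$322,500

First 111 days: 111 × $860 = $95,460
Remaining days: (242 − 111) × $1,510 = $197,810
Per-day component: $95,460 + $197,810 = $293,270
Base plus per-day: $34,600 + $293,270 = $327,870
Enhancement: 30% of $327,870 = $98,361
Enhanced fine: $327,870 + $98,361 = $426,231
Cap at $322,500: $426,231 exceeds the cap → $322,500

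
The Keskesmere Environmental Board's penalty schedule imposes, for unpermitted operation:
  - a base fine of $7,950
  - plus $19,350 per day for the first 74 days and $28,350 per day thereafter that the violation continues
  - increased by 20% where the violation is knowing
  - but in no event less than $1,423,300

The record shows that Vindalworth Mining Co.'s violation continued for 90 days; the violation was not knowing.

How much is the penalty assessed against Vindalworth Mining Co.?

First 74 days: 74 × $19,350 = $1,431,900
Remaining days: (90 − 74) × $28,350 = $453,600
Per-day component: $1,431,900 + $453,600 = $1,885,500
Base plus per-day: $7,950 + $1,885,500 = $1,893,450
The violation was not knowing: no 20% increase.
Minimum $1,423,300: $1,893,450 meets the minimum, no increase.

$1,893,450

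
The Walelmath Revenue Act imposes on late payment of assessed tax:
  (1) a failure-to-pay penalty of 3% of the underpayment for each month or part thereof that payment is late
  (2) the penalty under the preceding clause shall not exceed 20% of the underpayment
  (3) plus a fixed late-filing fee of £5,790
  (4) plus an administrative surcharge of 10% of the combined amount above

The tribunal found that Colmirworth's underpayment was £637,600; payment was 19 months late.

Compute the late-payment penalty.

Accrued rate: 3% × 19 = 57%, capped at 20% → 20%
Failure-to-pay penalty: 20% of £637,600 = £127,520
Penalty before surcharge: £127,520 + £5,790 = £133,310
Administrative surcharge: 10% of £133,310 = £13,331
Total penalty: £133,310 + £13,331 = £146,641

Penalty: £146,641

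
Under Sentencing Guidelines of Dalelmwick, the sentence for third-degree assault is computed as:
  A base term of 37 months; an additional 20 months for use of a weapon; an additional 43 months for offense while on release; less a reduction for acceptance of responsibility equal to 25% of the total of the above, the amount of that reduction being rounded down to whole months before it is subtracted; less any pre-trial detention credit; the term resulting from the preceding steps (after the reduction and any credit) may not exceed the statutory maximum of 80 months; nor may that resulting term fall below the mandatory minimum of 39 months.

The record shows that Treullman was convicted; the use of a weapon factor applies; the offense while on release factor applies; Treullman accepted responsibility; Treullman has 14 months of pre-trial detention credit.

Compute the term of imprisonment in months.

Sentence: 61 months

Use of a weapon enhancement: +20 months
Offense while on release enhancement: +43 months
Adjusted term: 37 months + 20 months + 43 months = 100 months
Acceptance of responsibility reduction: 25% of 100 months = 25 months (rounded down)
After reduction: 100 − 25 = 75 months
Less pre-trial detention credit: 75 months − 14 months = 61 months
Cap at 80 months: 61 months is within the cap, no reduction.
Minimum 39 months: 61 months meets the minimum, no increase.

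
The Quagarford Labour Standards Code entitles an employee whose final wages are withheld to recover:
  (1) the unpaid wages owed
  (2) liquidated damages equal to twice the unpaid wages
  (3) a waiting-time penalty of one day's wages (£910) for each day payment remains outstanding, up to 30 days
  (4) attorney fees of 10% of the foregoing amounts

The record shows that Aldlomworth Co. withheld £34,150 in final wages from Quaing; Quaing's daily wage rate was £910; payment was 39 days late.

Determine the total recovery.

Doubled: 2 × £34,150 = £68,300
Penalty days: min(39, 30) = 30
Waiting-time penalty: 30 × £910 = £27,300
Subtotal: £34,150 + £68,300 + £27,300 = £129,750
Attorney fees: 10% of £129,750 = £12,975
Total award: £129,750 + £12,975 = £142,725

£142,725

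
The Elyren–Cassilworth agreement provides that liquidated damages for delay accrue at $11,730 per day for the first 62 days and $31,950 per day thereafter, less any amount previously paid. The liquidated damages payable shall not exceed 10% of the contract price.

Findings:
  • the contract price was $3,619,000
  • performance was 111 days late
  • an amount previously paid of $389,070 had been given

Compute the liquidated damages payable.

$361,900

First 62 days: 62 × $11,730 = $727,260
Remaining days: (111 − 62) × $31,950 = $1,565,550
Accrued per-day damages: $727,260 + $1,565,550 = $2,292,810
Less amount previously paid: $2,292,810 − $389,070 = $1,903,740
Cap: 10% of $3,619,000 = $361,900
Cap at $361,900: $1,903,740 exceeds the cap → $361,900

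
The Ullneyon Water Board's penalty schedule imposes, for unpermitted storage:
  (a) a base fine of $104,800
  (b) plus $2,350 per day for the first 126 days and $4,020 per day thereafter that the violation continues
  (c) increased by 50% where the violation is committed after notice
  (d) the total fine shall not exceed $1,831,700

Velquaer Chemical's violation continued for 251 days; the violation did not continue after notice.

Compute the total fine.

$903,400

First 126 days: 126 × $2,350 = $296,100
Remaining days: (251 − 126) × $4,020 = $502,500
Per-day component: $296,100 + $502,500 = $798,600
Base plus per-day: $104,800 + $798,600 = $903,400
The violation did not continue after notice: no 50% increase.
Cap at $1,831,700: $903,400 is within the cap, no reduction.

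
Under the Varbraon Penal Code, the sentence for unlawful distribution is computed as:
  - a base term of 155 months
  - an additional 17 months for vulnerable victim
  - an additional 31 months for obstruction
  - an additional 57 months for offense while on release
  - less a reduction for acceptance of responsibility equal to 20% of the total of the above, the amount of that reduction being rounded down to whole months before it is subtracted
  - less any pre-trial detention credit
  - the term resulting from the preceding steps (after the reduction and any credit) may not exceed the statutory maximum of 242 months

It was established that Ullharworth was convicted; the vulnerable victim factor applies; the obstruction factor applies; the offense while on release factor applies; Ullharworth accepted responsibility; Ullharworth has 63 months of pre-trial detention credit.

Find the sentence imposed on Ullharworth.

145 months

Vulnerable victim enhancement: +17 months
Obstruction enhancement: +31 months
Offense while on release enhancement: +57 months
Adjusted term: 155 months + 17 months + 31 months + 57 months = 260 months
Acceptance of responsibility reduction: 20% of 260 months = 52 months (rounded down)
After reduction: 260 − 52 = 208 months
Less pre-trial detention credit: 208 months − 63 months = 145 months
Cap at 242 months: 145 months is within the cap, no reduction.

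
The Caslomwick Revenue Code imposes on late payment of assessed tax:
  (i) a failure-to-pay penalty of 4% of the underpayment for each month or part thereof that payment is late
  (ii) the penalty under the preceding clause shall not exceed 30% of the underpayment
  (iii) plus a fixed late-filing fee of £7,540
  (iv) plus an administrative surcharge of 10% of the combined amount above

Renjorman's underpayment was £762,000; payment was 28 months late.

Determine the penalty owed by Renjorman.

£259,754

Accrued rate: 4% × 28 = 112%, capped at 30% → 30%
Failure-to-pay penalty: 30% of £762,000 = £228,600
Penalty before surcharge: £228,600 + £7,540 = £236,140
Administrative surcharge: 10% of £236,140 = £23,614
Total penalty: £236,140 + £23,614 = £259,754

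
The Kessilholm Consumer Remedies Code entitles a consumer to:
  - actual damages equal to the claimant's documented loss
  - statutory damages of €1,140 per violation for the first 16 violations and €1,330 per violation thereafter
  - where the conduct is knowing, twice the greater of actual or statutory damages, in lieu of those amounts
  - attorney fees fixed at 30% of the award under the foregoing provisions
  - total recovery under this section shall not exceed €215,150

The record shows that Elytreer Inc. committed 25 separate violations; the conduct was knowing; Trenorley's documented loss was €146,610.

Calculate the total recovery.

€215,150

First 16 violations: 16 × €1,140 = €18,240
Remaining violations: (25 − 16) × €1,330 = €11,970
Statutory damages: €18,240 + €11,970 = €30,210
Greater of actual damages (€146,610) or statutory damages (€30,210): €146,610
Doubled: 2 × €146,610 = €293,220
Attorney fees: 30% of €293,220 = €87,966
Total before cap: €293,220 + €87,966 = €381,186
Cap at €215,150: €381,186 exceeds the cap → €215,150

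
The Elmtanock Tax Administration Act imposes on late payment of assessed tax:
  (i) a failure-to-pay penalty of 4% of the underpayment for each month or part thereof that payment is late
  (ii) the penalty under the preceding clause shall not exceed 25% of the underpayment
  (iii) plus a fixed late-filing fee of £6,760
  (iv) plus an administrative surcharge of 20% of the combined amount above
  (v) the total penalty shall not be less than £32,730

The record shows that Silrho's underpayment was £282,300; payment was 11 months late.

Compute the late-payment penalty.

Accrued rate: 4% × 11 = 44%, capped at 25% → 25%
Failure-to-pay penalty: 25% of £282,300 = £70,575
Penalty before surcharge: £70,575 + £6,760 = £77,335
Administrative surcharge: 20% of £77,335 = £15,467
Total penalty: £77,335 + £15,467 = £92,802
Minimum £32,730: £92,802 meets the minimum, no increase.

£92,802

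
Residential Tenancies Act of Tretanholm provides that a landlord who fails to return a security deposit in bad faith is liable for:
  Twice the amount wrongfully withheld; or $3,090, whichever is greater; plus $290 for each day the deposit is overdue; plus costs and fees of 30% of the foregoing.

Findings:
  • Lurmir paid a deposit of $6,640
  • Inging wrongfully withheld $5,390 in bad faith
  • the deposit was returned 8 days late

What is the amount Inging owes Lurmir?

$17,030

Doubled: 2 × $5,390 = $10,780
Minimum $3,090: $10,780 meets the minimum, no increase.
Late-return penalty: 8 × $290 = $2,320
Damages plus late penalty: $10,780 + $2,320 = $13,100
Costs and fees: 30% of $13,100 = $3,930
Total recovery: $13,100 + $3,930 = $17,030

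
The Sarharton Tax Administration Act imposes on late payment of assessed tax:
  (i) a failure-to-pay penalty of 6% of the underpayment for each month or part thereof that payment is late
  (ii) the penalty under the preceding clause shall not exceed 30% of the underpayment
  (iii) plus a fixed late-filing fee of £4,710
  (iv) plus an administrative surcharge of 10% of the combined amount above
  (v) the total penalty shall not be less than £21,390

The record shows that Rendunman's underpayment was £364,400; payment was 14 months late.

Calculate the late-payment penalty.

£125,433

Accrued rate: 6% × 14 = 84%, capped at 30% → 30%
Failure-to-pay penalty: 30% of £364,400 = £109,320
Penalty before surcharge: £109,320 + £4,710 = £114,030
Administrative surcharge: 10% of £114,030 = £11,403
Total penalty: £114,030 + £11,403 = £125,433
Minimum £21,390: £125,433 meets the minimum, no increase.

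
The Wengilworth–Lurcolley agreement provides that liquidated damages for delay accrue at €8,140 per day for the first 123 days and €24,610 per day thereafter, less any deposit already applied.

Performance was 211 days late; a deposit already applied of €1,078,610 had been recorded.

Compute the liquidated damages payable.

Liquidated damages: €2,088,290

First 123 days: 123 × €8,140 = €1,001,220
Remaining days: (211 − 123) × €24,610 = €2,165,680
Accrued per-day damages: €1,001,220 + €2,165,680 = €3,166,900
Less deposit already applied: €3,166,900 − €1,078,610 = €2,088,290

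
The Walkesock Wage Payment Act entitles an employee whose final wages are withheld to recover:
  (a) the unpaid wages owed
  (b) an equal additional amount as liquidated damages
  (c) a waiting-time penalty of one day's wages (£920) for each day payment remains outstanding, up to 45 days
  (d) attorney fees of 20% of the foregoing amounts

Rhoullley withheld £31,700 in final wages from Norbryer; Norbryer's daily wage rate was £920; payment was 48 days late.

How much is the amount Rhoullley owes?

£125,760

Liquidated damages (equal amount): £31,700
Penalty days: min(48, 45) = 45
Waiting-time penalty: 45 × £920 = £41,400
Subtotal: £31,700 + £31,700 + £41,400 = £104,800
Attorney fees: 20% of £104,800 = £20,960
Total award: £104,800 + £20,960 = £125,760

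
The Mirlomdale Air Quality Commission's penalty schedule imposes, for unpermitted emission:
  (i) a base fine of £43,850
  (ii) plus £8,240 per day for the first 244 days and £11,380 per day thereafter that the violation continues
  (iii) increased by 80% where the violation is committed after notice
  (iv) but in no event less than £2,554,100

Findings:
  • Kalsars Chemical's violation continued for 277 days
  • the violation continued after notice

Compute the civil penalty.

First 244 days: 244 × £8,240 = £2,010,560
Remaining days: (277 − 244) × £11,380 = £375,540
Per-day component: £2,010,560 + £375,540 = £2,386,100
Base plus per-day: £43,850 + £2,386,100 = £2,429,950
Enhancement: 80% of £2,429,950 = £1,943,960
Enhanced fine: £2,429,950 + £1,943,960 = £4,373,910
Minimum £2,554,100: £4,373,910 meets the minimum, no increase.

£4,373,910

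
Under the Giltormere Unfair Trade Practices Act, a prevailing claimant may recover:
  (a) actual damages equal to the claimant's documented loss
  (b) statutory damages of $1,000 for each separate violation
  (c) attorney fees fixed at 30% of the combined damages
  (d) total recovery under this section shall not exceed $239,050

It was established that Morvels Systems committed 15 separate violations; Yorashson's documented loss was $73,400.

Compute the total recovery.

$114,920

Statutory damages: 15 × $1,000 = $15,000
Combined damages: $73,400 + $15,000 = $88,400
Attorney fees: 30% of $88,400 = $26,520
Total before cap: $88,400 + $26,520 = $114,920
Cap at $239,050: $114,920 is within the cap, no reduction.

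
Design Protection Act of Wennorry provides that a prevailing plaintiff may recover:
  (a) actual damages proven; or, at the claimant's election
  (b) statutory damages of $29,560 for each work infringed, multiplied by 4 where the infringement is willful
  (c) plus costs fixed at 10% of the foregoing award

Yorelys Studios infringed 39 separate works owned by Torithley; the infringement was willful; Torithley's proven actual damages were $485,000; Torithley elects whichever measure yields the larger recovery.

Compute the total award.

Statutory damages: 39 × $29,560 = $1,152,840
Multiplied by 4: 4 × $1,152,840 = $4,611,360
Greater of actual damages ($485,000) or enhanced statutory damages ($4,611,360): $4,611,360
Costs: 10% of $4,611,360 = $461,136
Award plus costs: $4,611,360 + $461,136 = $5,072,496

Award: $5,072,496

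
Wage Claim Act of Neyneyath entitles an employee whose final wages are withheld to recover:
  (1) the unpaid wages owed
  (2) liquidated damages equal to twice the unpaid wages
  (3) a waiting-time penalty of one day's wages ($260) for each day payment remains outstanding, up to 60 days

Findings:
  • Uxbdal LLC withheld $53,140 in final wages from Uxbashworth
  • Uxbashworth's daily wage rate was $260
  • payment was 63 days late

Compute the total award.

$175,020

Doubled: 2 × $53,140 = $106,280
Penalty days: min(63, 60) = 60
Waiting-time penalty: 60 × $260 = $15,600
Total award: $53,140 + $106,280 + $15,600 = $175,020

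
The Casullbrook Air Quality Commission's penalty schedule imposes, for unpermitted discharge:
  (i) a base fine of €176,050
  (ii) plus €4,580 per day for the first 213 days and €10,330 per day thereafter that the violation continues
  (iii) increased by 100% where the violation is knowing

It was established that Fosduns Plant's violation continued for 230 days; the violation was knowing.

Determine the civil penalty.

€2,654,400

First 213 days: 213 × €4,580 = €975,540
Remaining days: (230 − 213) × €10,330 = €175,610
Per-day component: €975,540 + €175,610 = €1,151,150
Base plus per-day: €176,050 + €1,151,150 = €1,327,200
Enhancement: 100% of €1,327,200 = €1,327,200
Enhanced fine: €1,327,200 + €1,327,200 = €2,654,400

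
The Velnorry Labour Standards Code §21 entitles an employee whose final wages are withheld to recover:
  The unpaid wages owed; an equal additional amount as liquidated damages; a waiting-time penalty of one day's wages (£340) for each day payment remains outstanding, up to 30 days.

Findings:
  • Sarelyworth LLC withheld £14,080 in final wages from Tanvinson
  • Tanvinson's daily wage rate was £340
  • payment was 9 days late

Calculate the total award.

£31,220

Liquidated damages (equal amount): £14,080
Penalty days: min(9, 30) = 9
Waiting-time penalty: 9 × £340 = £3,060
Total award: £14,080 + £14,080 + £3,060 = £31,220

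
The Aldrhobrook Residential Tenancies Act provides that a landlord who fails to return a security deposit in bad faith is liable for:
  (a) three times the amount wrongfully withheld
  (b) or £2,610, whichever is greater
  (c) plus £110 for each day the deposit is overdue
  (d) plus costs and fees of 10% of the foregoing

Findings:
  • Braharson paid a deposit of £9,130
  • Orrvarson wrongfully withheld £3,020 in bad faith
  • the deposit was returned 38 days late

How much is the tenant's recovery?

£14,564

Trebled: 3 × £3,020 = £9,060
Minimum £2,610: £9,060 meets the minimum, no increase.
Late-return penalty: 38 × £110 = £4,180
Damages plus late penalty: £9,060 + £4,180 = £13,240
Costs and fees: 10% of £13,240 = £1,324
Total recovery: £13,240 + £1,324 = £14,564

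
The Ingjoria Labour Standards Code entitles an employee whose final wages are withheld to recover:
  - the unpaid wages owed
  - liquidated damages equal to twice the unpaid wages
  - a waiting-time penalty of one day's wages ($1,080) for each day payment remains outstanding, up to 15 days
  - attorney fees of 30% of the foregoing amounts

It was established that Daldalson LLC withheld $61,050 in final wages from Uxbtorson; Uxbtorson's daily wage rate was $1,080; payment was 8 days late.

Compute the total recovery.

$249,327

Doubled: 2 × $61,050 = $122,100
Penalty days: min(8, 15) = 8
Waiting-time penalty: 8 × $1,080 = $8,640
Subtotal: $61,050 + $122,100 + $8,640 = $191,790
Attorney fees: 30% of $191,790 = $57,537
Total award: $191,790 + $57,537 = $249,327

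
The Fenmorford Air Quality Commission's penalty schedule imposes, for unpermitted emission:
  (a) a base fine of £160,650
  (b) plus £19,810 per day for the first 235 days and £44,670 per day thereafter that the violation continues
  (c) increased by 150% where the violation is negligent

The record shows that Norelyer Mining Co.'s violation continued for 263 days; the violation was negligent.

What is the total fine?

First 235 days: 235 × £19,810 = £4,655,350
Remaining days: (263 − 235) × £44,670 = £1,250,760
Per-day component: £4,655,350 + £1,250,760 = £5,906,110
Base plus per-day: £160,650 + £5,906,110 = £6,066,760
Enhancement: 150% of £6,066,760 = £9,100,140
Enhanced fine: £6,066,760 + £9,100,140 = £15,166,900

£15,166,900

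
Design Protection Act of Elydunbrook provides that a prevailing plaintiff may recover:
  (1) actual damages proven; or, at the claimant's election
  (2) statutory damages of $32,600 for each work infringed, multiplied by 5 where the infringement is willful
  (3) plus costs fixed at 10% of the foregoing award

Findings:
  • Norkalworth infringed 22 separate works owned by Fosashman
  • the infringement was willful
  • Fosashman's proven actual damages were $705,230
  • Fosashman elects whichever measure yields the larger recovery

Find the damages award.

$3,944,600

Statutory damages: 22 × $32,600 = $717,200
Multiplied by 5: 5 × $717,200 = $3,586,000
Greater of actual damages ($705,230) or enhanced statutory damages ($3,586,000): $3,586,000
Costs: 10% of $3,586,000 = $358,600
Award plus costs: $3,586,000 + $358,600 = $3,944,600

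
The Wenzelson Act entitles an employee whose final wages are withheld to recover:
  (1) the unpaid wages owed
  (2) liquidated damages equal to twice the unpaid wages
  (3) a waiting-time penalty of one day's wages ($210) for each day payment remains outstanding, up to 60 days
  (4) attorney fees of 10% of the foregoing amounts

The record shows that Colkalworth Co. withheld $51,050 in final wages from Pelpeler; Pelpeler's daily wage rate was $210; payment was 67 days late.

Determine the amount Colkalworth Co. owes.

Doubled: 2 × $51,050 = $102,100
Penalty days: min(67, 60) = 60
Waiting-time penalty: 60 × $210 = $12,600
Subtotal: $51,050 + $102,100 + $12,600 = $165,750
Attorney fees: 10% of $165,750 = $16,575
Total award: $165,750 + $16,575 = $182,325

$182,325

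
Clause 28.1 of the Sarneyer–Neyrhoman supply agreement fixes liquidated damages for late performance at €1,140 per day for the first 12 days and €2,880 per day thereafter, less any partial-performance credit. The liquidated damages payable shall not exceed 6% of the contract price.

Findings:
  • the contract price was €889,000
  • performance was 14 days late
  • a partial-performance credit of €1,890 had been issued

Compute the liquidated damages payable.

€17,550

First 12 days: 12 × €1,140 = €13,680
Remaining days: (14 − 12) × €2,880 = €5,760
Accrued per-day damages: €13,680 + €5,760 = €19,440
Less partial-performance credit: €19,440 − €1,890 = €17,550
Cap: 6% of €889,000 = €53,340
Cap at €53,340: €17,550 is within the cap, no reduction.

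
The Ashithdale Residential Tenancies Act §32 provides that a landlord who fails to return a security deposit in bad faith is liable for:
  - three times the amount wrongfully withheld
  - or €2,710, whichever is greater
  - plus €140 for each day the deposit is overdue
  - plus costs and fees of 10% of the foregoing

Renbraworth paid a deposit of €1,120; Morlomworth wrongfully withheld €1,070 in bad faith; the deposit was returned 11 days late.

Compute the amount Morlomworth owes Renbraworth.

€5,225

Trebled: 3 × €1,070 = €3,210
Minimum €2,710: €3,210 meets the minimum, no increase.
Late-return penalty: 11 × €140 = €1,540
Damages plus late penalty: €3,210 + €1,540 = €4,750
Costs and fees: 10% of €4,750 = €475
Total recovery: €4,750 + €475 = €5,225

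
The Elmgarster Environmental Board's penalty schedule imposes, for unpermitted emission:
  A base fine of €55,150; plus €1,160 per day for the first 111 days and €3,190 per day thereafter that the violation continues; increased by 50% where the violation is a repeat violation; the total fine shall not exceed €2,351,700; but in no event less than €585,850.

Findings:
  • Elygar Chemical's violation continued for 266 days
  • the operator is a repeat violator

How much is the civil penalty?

€1,017,540

First 111 days: 111 × €1,160 = €128,760
Remaining days: (266 − 111) × €3,190 = €494,450
Per-day component: €128,760 + €494,450 = €623,210
Base plus per-day: €55,150 + €623,210 = €678,360
Enhancement: 50% of €678,360 = €339,180
Enhanced fine: €678,360 + €339,180 = €1,017,540
Cap at €2,351,700: €1,017,540 is within the cap, no reduction.
Minimum €585,850: €1,017,540 meets the minimum, no increase.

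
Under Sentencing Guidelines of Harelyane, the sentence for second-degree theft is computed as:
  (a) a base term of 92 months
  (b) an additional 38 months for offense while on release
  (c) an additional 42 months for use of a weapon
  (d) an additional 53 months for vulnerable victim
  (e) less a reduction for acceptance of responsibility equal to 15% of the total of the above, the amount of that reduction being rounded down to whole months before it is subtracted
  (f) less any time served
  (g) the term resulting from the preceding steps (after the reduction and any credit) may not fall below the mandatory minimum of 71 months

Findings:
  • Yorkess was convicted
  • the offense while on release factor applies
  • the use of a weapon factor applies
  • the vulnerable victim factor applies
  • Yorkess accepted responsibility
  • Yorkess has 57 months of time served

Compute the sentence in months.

135 months

Offense while on release enhancement: +38 months
Use of a weapon enhancement: +42 months
Vulnerable victim enhancement: +53 months
Adjusted term: 92 months + 38 months + 42 months + 53 months = 225 months
Acceptance of responsibility reduction: 15% of 225 months = 33 months (rounded down)
After reduction: 225 − 33 = 192 months
Less time served: 192 months − 57 months = 135 months
Minimum 71 months: 135 months meets the minimum, no increase.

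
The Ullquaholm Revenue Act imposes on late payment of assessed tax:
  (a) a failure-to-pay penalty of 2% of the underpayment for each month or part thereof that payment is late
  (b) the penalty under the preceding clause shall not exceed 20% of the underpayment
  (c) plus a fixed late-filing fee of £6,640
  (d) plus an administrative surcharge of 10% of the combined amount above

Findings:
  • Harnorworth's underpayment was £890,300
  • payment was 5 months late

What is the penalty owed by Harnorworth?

Accrued rate: 2% × 5 = 10%, capped at 20% → 10%
Failure-to-pay penalty: 10% of £890,300 = £89,030
Penalty before surcharge: £89,030 + £6,640 = £95,670
Administrative surcharge: 10% of £95,670 = £9,567
Total penalty: £95,670 + £9,567 = £105,237

£105,237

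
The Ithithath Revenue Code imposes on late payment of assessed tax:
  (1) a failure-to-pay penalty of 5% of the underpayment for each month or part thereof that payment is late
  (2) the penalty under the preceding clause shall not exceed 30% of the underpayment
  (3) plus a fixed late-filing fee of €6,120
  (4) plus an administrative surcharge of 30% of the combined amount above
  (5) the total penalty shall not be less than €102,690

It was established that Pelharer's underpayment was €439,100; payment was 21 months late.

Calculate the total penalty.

Accrued rate: 5% × 21 = 105%, capped at 30% → 30%
Failure-to-pay penalty: 30% of €439,100 = €131,730
Penalty before surcharge: €131,730 + €6,120 = €137,850
Administrative surcharge: 30% of €137,850 = €41,355
Total penalty: €137,850 + €41,355 = €179,205
Minimum €102,690: €179,205 meets the minimum, no increase.

€179,205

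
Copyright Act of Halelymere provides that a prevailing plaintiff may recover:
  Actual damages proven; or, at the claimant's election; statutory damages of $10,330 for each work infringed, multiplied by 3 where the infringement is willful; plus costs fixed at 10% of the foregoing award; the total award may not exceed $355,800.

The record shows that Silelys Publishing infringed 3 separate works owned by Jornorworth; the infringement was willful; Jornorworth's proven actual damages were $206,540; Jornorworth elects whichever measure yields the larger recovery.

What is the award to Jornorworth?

$227,194

Statutory damages: 3 × $10,330 = $30,990
Trebled: 3 × $30,990 = $92,970
Greater of actual damages ($206,540) or enhanced statutory damages ($92,970): $206,540
Costs: 10% of $206,540 = $20,654
Award plus costs: $206,540 + $20,654 = $227,194
Cap at $355,800: $227,194 is within the cap, no reduction.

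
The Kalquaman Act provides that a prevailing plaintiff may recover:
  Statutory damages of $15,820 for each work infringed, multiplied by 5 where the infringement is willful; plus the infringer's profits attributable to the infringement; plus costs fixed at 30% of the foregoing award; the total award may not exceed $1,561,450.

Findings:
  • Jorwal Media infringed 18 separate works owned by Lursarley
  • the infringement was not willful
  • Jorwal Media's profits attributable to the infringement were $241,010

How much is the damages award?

Statutory damages: 18 × $15,820 = $284,760
Infringement not willful: no ×5 enhancement.
Combined award: $284,760 + $241,010 = $525,770
Costs: 30% of $525,770 = $157,731
Award plus costs: $525,770 + $157,731 = $683,501
Cap at $1,561,450: $683,501 is within the cap, no reduction.

$683,501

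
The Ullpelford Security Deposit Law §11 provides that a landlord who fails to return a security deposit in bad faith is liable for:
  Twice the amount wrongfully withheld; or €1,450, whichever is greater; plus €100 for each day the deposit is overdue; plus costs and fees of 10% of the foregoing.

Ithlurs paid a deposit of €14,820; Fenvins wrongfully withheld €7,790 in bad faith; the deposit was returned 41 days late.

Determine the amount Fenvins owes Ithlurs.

€21,648

Doubled: 2 × €7,790 = €15,580
Minimum €1,450: €15,580 meets the minimum, no increase.
Late-return penalty: 41 × €100 = €4,100
Damages plus late penalty: €15,580 + €4,100 = €19,680
Costs and fees: 10% of €19,680 = €1,968
Total recovery: €19,680 + €1,968 = €21,648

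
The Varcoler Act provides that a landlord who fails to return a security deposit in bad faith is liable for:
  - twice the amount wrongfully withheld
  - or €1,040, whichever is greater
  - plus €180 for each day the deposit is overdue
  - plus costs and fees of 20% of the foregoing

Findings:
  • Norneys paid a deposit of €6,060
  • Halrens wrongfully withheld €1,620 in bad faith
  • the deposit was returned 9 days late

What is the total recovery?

Recovery: €5,832

Doubled: 2 × €1,620 = €3,240
Minimum €1,040: €3,240 meets the minimum, no increase.
Late-return penalty: 9 × €180 = €1,620
Damages plus late penalty: €3,240 + €1,620 = €4,860
Costs and fees: 20% of €4,860 = €972
Total recovery: €4,860 + €972 = €5,832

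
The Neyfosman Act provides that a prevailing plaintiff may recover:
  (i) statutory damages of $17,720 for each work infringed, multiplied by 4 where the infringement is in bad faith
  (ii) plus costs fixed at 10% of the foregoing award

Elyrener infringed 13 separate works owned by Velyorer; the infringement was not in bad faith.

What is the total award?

Statutory damages: 13 × $17,720 = $230,360
Infringement not in bad faith: no ×4 enhancement.
Costs: 10% of $230,360 = $23,036
Award plus costs: $230,360 + $23,036 = $253,396

$253,396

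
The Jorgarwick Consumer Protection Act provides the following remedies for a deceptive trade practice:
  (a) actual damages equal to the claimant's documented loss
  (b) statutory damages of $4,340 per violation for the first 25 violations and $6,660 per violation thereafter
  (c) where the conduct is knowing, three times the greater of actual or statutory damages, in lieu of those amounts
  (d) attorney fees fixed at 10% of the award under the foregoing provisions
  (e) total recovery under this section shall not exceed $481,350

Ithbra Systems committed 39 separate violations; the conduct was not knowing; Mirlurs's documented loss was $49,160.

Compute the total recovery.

$275,990

First 25 violations: 25 × $4,340 = $108,500
Remaining violations: (39 − 25) × $6,660 = $93,240
Statutory damages: $108,500 + $93,240 = $201,740
Conduct not knowing: the in-lieu enhancement does not apply.
Actual plus statutory damages: $49,160 + $201,740 = $250,900
Attorney fees: 10% of $250,900 = $25,090
Total before cap: $250,900 + $25,090 = $275,990
Cap at $481,350: $275,990 is within the cap, no reduction.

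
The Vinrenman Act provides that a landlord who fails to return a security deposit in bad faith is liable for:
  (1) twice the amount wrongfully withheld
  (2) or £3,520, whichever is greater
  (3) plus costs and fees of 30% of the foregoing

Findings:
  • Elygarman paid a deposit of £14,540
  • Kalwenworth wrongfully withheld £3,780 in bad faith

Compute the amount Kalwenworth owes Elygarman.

£9,828

Doubled: 2 × £3,780 = £7,560
Minimum £3,520: £7,560 meets the minimum, no increase.
Costs and fees: 30% of £7,560 = £2,268
Total recovery: £7,560 + £2,268 = £9,828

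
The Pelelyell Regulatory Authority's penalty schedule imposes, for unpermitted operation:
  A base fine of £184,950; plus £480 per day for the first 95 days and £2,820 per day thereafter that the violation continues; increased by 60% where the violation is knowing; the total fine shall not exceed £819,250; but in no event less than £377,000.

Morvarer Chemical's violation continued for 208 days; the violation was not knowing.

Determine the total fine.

Civil penalty: £549,210

First 95 days: 95 × £480 = £45,600
Remaining days: (208 − 95) × £2,820 = £318,660
Per-day component: £45,600 + £318,660 = £364,260
Base plus per-day: £184,950 + £364,260 = £549,210
The violation was not knowing: no 60% increase.
Cap at £819,250: £549,210 is within the cap, no reduction.
Minimum £377,000: £549,210 meets the minimum, no increase.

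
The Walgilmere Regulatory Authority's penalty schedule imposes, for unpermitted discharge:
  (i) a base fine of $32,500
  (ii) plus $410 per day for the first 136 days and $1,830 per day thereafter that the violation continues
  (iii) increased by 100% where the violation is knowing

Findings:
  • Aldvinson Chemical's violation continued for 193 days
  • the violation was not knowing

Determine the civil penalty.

First 136 days: 136 × $410 = $55,760
Remaining days: (193 − 136) × $1,830 = $104,310
Per-day component: $55,760 + $104,310 = $160,070
Base plus per-day: $32,500 + $160,070 = $192,570
The violation was not knowing: no 100% increase.

$192,570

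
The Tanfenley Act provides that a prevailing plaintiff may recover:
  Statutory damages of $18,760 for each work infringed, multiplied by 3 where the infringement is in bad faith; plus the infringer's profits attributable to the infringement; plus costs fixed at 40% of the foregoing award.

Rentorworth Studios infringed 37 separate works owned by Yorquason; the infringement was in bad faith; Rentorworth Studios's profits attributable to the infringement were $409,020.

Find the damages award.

$3,487,932

Statutory damages: 37 × $18,760 = $694,120
Trebled: 3 × $694,120 = $2,082,360
Combined award: $2,082,360 + $409,020 = $2,491,380
Costs: 40% of $2,491,380 = $996,552
Award plus costs: $2,491,380 + $996,552 = $3,487,932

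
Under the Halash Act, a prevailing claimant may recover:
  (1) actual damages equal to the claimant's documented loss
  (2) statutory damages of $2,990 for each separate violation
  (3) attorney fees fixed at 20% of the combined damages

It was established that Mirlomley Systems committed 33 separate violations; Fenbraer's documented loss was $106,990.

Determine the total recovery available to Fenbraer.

Statutory damages: 33 × $2,990 = $98,670
Combined damages: $106,990 + $98,670 = $205,660
Attorney fees: 20% of $205,660 = $41,132
Total recovery: $205,660 + $41,132 = $246,792

Total recovery: $246,792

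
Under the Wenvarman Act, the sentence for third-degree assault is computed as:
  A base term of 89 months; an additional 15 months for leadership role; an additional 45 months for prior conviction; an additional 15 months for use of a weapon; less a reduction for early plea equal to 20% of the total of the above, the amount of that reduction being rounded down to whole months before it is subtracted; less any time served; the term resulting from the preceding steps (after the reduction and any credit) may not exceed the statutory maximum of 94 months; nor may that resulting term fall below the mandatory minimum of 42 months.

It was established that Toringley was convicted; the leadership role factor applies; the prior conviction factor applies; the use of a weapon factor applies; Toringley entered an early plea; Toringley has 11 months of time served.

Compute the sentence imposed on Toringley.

Leadership role enhancement: +15 months
Prior conviction enhancement: +45 months
Use of a weapon enhancement: +15 months
Adjusted term: 89 months + 15 months + 45 months + 15 months = 164 months
Early plea reduction: 20% of 164 months = 32 months (rounded down)
After reduction: 164 − 32 = 132 months
Less time served: 132 months − 11 months = 121 months
Cap at 94 months: 121 months exceeds the cap → 94 months
Minimum 42 months: 94 months meets the minimum, no increase.

94 months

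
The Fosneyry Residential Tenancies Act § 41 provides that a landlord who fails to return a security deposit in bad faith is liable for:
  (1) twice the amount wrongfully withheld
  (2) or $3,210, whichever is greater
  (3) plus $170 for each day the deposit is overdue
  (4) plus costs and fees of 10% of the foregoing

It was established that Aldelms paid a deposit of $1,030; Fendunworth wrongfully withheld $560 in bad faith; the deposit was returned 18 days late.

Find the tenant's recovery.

Doubled: 2 × $560 = $1,120
Minimum $3,210: $1,120 is below the minimum → $3,210
Late-return penalty: 18 × $170 = $3,060
Damages plus late penalty: $3,210 + $3,060 = $6,270
Costs and fees: 10% of $6,270 = $627
Total recovery: $6,270 + $627 = $6,897

$6,897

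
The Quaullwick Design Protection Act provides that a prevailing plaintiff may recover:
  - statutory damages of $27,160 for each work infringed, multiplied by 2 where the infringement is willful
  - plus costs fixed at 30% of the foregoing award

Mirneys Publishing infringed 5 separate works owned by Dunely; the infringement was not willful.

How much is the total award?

Statutory damages: 5 × $27,160 = $135,800
Infringement not willful: no ×2 enhancement.
Costs: 30% of $135,800 = $40,740
Award plus costs: $135,800 + $40,740 = $176,540

$176,540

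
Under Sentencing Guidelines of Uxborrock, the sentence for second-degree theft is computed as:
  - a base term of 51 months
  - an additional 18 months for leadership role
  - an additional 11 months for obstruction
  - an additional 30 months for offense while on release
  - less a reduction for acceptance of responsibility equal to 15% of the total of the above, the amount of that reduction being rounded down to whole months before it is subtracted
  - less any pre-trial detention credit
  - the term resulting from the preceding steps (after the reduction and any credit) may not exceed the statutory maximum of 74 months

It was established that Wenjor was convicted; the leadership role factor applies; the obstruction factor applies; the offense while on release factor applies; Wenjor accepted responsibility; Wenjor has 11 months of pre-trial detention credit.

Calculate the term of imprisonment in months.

Leadership role enhancement: +18 months
Obstruction enhancement: +11 months
Offense while on release enhancement: +30 months
Adjusted term: 51 months + 18 months + 11 months + 30 months = 110 months
Acceptance of responsibility reduction: 15% of 110 months = 16 months (rounded down)
After reduction: 110 − 16 = 94 months
Less pre-trial detention credit: 94 months − 11 months = 83 months
Cap at 74 months: 83 months exceeds the cap → 74 months

74 months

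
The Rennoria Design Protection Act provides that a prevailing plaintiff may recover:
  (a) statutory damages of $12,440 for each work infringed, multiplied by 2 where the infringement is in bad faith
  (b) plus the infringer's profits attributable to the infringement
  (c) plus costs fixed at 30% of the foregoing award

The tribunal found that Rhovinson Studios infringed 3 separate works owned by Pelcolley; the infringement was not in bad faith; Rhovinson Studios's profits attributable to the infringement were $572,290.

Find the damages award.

Statutory damages: 3 × $12,440 = $37,320
Infringement not in bad faith: no ×2 enhancement.
Combined award: $37,320 + $572,290 = $609,610
Costs: 30% of $609,610 = $182,883
Award plus costs: $609,610 + $182,883 = $792,493

$792,493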